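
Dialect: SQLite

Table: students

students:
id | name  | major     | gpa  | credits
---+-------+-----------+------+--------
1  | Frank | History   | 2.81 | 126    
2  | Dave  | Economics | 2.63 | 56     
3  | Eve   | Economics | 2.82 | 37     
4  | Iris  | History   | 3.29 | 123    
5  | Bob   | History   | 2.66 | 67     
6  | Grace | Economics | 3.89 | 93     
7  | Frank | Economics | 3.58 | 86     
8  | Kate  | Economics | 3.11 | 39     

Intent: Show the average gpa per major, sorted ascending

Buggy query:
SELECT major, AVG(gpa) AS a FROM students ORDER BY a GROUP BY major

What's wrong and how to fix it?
Bug: ORDER BY appears before GROUP BY; SQL clause order requires GROUP BY first

Fix: Reorder: SELECT … FROM … GROUP BY … ORDER BY …

Corrected query:
SELECT major, AVG(gpa) AS a FROM students GROUP BY major ORDER BY a

Result:
major     | a    
----------+------
History   | 2.92 
Economics | 3.206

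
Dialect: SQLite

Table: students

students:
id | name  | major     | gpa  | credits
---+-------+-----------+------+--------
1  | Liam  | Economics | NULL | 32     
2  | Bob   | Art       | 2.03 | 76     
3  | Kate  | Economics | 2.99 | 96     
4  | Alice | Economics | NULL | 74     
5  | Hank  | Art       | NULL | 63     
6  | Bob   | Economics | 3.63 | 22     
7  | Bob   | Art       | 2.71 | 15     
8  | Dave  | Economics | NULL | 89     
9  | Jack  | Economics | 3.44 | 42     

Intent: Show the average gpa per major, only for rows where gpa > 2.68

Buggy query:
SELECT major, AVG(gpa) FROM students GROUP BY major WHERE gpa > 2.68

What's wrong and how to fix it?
Bug: WHERE cannot follow GROUP BY

Fix: Place WHERE between FROM and GROUP BY

Corrected query:
SELECT major, AVG(gpa) FROM students WHERE gpa > 2.68 GROUP BY major

Result:
major     | AVG(gpa)
----------+---------
Art       | 2.71    
Economics | 3.353333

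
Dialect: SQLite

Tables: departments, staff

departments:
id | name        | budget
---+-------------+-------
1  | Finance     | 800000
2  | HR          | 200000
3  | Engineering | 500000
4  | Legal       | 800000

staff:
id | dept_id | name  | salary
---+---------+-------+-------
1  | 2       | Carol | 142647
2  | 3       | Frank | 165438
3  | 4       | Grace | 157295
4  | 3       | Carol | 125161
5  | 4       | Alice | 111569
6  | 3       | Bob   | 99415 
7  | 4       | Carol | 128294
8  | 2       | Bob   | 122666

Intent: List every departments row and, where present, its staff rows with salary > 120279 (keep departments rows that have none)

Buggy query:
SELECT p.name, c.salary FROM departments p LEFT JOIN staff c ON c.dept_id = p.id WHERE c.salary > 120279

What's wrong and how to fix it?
Bug: A WHERE condition on the right-hand table after LEFT JOIN drops unmatched parents

Fix: Move the right-table condition into the ON clause so unmatched parents are kept

Corrected query:
SELECT p.name, c.salary FROM departments p LEFT JOIN staff c ON c.dept_id = p.id AND c.salary > 120279

Result:
name        | salary
------------+-------
Finance     | NULL  
HR          | 122666
HR          | 142647
Engineering | 125161
Engineering | 165438
Legal       | 128294
Legal       | 157295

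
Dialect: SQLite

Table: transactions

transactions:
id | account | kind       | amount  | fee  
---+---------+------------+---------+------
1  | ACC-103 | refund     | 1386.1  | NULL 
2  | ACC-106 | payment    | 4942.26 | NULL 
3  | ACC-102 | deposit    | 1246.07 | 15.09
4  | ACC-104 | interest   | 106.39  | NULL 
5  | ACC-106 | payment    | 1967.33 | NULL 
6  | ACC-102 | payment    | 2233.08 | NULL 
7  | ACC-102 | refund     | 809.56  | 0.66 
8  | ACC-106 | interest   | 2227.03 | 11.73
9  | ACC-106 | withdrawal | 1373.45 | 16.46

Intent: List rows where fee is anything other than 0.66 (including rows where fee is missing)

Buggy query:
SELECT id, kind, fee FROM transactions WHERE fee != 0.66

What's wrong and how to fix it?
Bug: Inequality against NULL is unknown, not true; rows with NULL are dropped

Fix: Handle NULL separately with IS NULL alongside the inequality

Corrected query:
SELECT id, kind, fee FROM transactions WHERE fee != 0.66 OR fee IS NULL

Result:
id | kind       | fee  
---+------------+------
1  | refund     | NULL 
2  | payment    | NULL 
3  | deposit    | 15.09
4  | interest   | NULL 
5  | payment    | NULL 
6  | payment    | NULL 
8  | interest   | 11.73
9  | withdrawal | 16.46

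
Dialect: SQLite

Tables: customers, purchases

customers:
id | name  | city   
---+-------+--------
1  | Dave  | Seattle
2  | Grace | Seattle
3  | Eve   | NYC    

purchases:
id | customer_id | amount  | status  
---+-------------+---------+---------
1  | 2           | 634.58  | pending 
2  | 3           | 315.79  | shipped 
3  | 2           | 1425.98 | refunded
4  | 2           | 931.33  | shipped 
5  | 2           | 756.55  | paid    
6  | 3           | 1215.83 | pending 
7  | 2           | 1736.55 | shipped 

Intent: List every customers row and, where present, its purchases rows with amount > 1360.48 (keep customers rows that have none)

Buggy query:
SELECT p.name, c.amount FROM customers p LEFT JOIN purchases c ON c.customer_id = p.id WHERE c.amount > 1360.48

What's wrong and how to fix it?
Bug: Filtering c.amount in WHERE discards the NULL rows produced by LEFT JOIN, turning it into an inner join

Fix: Move the right-table condition into the ON clause so unmatched parents are kept

Corrected query:
SELECT p.name, c.amount FROM customers p LEFT JOIN purchases c ON c.customer_id = p.id AND c.amount > 1360.48

Result:
name  | amount 
------+--------
Dave  | NULL   
Grace | 1425.98
Grace | 1736.55
Eve   | NULL   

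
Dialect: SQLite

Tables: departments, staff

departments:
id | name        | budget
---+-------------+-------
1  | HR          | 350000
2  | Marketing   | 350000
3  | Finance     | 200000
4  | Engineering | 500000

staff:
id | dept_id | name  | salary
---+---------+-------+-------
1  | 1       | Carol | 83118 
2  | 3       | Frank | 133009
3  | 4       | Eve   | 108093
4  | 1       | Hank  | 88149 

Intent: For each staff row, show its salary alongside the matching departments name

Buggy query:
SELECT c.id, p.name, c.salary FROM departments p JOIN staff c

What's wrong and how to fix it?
Bug: Missing join condition: each staff row is matched to all departments rows instead of just its own

Fix: Specify the join condition linking the foreign key to the parent id

Corrected query:
SELECT c.id, p.name, c.salary FROM departments p JOIN staff c ON c.dept_id = p.id

Result:
id | name        | salary
---+-------------+-------
1  | HR          | 83118 
2  | Finance     | 133009
3  | Engineering | 108093
4  | HR          | 88149 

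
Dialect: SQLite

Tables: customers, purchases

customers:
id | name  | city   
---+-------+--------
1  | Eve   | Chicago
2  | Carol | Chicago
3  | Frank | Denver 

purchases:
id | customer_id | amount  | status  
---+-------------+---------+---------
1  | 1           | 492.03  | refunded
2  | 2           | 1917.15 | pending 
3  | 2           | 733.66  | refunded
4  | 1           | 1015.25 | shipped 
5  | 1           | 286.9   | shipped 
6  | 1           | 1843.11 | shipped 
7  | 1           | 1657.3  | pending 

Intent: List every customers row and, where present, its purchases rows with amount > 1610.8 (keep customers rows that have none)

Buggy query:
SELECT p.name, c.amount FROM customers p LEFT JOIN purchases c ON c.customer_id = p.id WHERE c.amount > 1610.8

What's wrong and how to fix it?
Bug: A WHERE condition on the right-hand table after LEFT JOIN drops unmatched parents

Fix: Move the right-table condition into the ON clause so unmatched parents are kept

Corrected query:
SELECT p.name, c.amount FROM customers p LEFT JOIN purchases c ON c.customer_id = p.id AND c.amount > 1610.8

Result:
name  | amount 
------+--------
Eve   | 1657.3 
Eve   | 1843.11
Carol | 1917.15
Frank | NULL   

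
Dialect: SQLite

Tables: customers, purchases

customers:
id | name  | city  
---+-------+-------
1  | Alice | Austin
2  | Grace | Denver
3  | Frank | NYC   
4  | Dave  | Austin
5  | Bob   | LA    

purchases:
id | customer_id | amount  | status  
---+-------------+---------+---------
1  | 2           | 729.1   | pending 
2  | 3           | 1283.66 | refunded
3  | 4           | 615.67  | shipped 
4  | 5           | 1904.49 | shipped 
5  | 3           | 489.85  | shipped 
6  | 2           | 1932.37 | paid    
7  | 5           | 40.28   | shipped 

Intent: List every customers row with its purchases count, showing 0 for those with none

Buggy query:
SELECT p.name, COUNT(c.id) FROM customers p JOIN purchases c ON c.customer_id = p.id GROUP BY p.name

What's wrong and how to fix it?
Bug: INNER JOIN drops customers rows that have no matching purchases rows

Fix: Switch to LEFT JOIN to retain unmatched parent rows

Corrected query:
SELECT p.name, COUNT(c.id) FROM customers p LEFT JOIN purchases c ON c.customer_id = p.id GROUP BY p.name

Result:
name  | COUNT(c.id)
------+------------
Alice | 0          
Bob   | 2          
Dave  | 1          
Frank | 2          
Grace | 2          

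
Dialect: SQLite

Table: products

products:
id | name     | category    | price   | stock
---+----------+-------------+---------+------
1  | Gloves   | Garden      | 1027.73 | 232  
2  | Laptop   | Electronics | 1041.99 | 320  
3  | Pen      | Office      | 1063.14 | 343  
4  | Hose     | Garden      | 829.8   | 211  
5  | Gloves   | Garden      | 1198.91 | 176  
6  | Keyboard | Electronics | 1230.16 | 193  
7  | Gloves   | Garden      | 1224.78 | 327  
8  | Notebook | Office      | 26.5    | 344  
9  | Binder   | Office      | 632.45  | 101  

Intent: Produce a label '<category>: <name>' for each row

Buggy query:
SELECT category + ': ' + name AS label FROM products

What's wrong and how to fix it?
Bug: '+' is numeric addition; on text columns SQLite converts them to 0 instead of concatenating

Fix: Use the || operator for string concatenation

Corrected query:
SELECT category || ': ' || name AS label FROM products

Result:
label                
---------------------
Garden: Gloves       
Electronics: Laptop  
Office: Pen          
Garden: Hose         
Garden: Gloves       
Electronics: Keyboard
Garden: Gloves       
Office: Notebook     
Office: Binder       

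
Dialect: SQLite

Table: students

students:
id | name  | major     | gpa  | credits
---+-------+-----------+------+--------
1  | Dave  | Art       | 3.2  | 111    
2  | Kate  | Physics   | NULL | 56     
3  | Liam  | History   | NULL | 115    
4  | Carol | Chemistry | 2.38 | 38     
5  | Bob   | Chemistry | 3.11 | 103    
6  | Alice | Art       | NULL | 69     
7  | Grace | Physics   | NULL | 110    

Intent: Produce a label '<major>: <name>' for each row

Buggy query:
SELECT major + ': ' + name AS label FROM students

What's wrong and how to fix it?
Bug: '+' is numeric addition; on text columns SQLite converts them to 0 instead of concatenating

Fix: Replace + with || to concatenate text

Corrected query:
SELECT major || ': ' || name AS label FROM students

Result:
label           
----------------
Art: Dave       
Physics: Kate   
History: Liam   
Chemistry: Carol
Chemistry: Bob  
Art: Alice      
Physics: Grace  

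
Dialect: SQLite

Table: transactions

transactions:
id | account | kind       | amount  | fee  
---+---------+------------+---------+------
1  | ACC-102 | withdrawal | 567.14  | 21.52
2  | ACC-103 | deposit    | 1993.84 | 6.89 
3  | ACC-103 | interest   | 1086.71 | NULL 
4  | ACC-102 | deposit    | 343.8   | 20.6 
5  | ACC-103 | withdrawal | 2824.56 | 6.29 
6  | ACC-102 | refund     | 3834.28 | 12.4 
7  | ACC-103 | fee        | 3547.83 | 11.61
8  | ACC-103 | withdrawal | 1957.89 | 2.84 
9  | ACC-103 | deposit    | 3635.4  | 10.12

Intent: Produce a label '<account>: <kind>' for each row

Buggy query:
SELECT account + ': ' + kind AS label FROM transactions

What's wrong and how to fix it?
Bug: '+' is numeric addition; on text columns SQLite converts them to 0 instead of concatenating

Fix: Replace + with || to concatenate text

Corrected query:
SELECT account || ': ' || kind AS label FROM transactions

Result:
label              
-------------------
ACC-102: withdrawal
ACC-103: deposit   
ACC-103: interest  
ACC-102: deposit   
ACC-103: withdrawal
ACC-102: refund    
ACC-103: fee       
ACC-103: withdrawal
ACC-103: deposit   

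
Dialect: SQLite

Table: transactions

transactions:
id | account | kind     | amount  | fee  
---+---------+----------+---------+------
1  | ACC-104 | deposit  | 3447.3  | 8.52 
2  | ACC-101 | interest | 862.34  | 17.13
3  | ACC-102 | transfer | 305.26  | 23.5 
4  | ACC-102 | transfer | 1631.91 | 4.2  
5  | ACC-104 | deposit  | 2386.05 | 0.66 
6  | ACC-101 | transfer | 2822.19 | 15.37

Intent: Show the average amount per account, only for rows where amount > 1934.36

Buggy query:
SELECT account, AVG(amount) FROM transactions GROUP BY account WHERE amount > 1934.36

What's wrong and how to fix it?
Bug: WHERE cannot follow GROUP BY

Fix: Move the WHERE clause before GROUP BY

Corrected query:
SELECT account, AVG(amount) FROM transactions WHERE amount > 1934.36 GROUP BY account

Result:
account | AVG(amount)
--------+------------
ACC-101 | 2822.19    
ACC-104 | 2916.675   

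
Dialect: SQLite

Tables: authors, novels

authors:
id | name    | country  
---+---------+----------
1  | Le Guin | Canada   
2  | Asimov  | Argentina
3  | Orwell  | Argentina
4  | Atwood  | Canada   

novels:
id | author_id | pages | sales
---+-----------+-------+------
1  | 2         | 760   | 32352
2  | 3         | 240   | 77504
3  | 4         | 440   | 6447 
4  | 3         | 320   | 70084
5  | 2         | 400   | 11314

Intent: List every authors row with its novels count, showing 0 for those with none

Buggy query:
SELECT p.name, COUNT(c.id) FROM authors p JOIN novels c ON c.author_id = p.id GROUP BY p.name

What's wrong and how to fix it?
Bug: INNER JOIN drops authors rows that have no matching novels rows

Fix: Switch to LEFT JOIN to retain unmatched parent rows

Corrected query:
SELECT p.name, COUNT(c.id) FROM authors p LEFT JOIN novels c ON c.author_id = p.id GROUP BY p.name

Result:
name    | COUNT(c.id)
--------+------------
Asimov  | 2          
Atwood  | 1          
Le Guin | 0          
Orwell  | 2          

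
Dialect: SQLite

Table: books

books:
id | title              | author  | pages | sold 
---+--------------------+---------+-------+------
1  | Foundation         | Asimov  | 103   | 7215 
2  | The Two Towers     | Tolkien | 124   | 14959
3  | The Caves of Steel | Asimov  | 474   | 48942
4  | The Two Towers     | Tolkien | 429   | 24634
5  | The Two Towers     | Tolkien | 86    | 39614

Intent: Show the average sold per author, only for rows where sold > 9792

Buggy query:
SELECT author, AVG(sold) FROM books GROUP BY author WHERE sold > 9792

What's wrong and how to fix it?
Bug: Row-level WHERE must come before GROUP BY in the clause order

Fix: Place WHERE between FROM and GROUP BY

Corrected query:
SELECT author, AVG(sold) FROM books WHERE sold > 9792 GROUP BY author

Result:
author  | AVG(sold)   
--------+-------------
Asimov  | 48942       
Tolkien | 26402.333333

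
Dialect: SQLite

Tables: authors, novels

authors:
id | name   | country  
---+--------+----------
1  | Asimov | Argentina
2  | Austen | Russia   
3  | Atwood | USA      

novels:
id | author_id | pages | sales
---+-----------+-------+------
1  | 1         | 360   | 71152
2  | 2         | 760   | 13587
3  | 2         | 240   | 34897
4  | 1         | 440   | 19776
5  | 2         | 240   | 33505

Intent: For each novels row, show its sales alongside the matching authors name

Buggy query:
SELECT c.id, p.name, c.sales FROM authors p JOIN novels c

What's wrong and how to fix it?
Bug: JOIN with no ON clause produces a cartesian product; every novels row pairs with every authors row

Fix: Add ON c.author_id = p.id to the JOIN

Corrected query:
SELECT c.id, p.name, c.sales FROM authors p JOIN novels c ON c.author_id = p.id

Result:
id | name   | sales
---+--------+------
1  | Asimov | 71152
2  | Austen | 13587
3  | Austen | 34897
4  | Asimov | 19776
5  | Austen | 33505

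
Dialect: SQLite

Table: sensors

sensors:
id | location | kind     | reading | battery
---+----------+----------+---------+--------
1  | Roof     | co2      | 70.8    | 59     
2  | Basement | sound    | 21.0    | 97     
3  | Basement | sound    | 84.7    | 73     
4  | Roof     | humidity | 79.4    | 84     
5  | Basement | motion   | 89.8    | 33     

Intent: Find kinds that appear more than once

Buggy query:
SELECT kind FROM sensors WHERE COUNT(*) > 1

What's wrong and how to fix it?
Bug: COUNT(*) is an aggregate and cannot be used in WHERE

Fix: GROUP BY kind, then filter groups with HAVING COUNT(*) > 1

Corrected query:
SELECT kind FROM sensors GROUP BY kind HAVING COUNT(*) > 1

Result:
kind 
-----
sound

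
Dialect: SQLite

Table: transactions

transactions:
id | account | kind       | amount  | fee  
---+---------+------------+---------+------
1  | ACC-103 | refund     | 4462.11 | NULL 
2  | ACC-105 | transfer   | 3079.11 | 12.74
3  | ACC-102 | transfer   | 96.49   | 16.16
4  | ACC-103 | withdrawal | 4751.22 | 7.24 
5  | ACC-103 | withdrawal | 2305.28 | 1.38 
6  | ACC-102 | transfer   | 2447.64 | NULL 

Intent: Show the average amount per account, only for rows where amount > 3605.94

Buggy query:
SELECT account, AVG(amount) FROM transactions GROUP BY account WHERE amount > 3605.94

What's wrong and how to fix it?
Bug: Row-level WHERE must come before GROUP BY in the clause order

Fix: Move the WHERE clause before GROUP BY

Corrected query:
SELECT account, AVG(amount) FROM transactions WHERE amount > 3605.94 GROUP BY account

Result:
account | AVG(amount)
--------+------------
ACC-103 | 4606.665   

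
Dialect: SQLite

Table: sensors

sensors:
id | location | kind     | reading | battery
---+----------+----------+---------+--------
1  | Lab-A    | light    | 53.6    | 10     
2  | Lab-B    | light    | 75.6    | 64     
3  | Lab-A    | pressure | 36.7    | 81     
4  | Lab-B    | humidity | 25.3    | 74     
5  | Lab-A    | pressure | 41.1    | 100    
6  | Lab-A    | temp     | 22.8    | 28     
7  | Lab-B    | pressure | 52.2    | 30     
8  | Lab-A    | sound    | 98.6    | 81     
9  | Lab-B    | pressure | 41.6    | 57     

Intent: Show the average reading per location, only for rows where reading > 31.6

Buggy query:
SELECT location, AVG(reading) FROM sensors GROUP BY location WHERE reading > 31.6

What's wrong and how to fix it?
Bug: Row-level WHERE must come before GROUP BY in the clause order

Fix: Place WHERE between FROM and GROUP BY

Corrected query:
SELECT location, AVG(reading) FROM sensors WHERE reading > 31.6 GROUP BY location

Result:
location | AVG(reading)
---------+-------------
Lab-A    | 57.5        
Lab-B    | 56.466667   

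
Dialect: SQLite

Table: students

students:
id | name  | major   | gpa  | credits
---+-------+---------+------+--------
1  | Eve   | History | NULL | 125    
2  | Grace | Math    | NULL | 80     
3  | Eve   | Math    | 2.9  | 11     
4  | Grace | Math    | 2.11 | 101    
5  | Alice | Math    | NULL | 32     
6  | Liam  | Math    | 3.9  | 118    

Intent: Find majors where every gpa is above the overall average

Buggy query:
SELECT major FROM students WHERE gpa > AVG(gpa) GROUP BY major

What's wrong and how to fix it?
Bug: AVG() is an aggregate; it can't sit directly in WHERE

Fix: Use a subquery for AVG and a HAVING MIN(...) filter so the condition holds for every row in the group

Corrected query:
SELECT major FROM students GROUP BY major HAVING MIN(gpa) > (SELECT AVG(gpa) FROM students)

Result:
(no rows)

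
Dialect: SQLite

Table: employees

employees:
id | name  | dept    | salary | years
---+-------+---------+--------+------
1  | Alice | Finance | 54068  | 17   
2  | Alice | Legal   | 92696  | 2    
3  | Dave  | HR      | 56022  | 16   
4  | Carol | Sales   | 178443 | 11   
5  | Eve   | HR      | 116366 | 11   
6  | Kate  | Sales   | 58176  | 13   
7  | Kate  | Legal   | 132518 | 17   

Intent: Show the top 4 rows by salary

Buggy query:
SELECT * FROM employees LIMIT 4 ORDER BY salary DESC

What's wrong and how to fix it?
Bug: LIMIT must come after ORDER BY

Fix: Sort with ORDER BY, then apply LIMIT

Corrected query:
SELECT * FROM employees ORDER BY salary DESC LIMIT 4

Result:
id | name  | dept  | salary | years
---+-------+-------+--------+------
4  | Carol | Sales | 178443 | 11   
7  | Kate  | Legal | 132518 | 17   
5  | Eve   | HR    | 116366 | 11   
2  | Alice | Legal | 92696  | 2    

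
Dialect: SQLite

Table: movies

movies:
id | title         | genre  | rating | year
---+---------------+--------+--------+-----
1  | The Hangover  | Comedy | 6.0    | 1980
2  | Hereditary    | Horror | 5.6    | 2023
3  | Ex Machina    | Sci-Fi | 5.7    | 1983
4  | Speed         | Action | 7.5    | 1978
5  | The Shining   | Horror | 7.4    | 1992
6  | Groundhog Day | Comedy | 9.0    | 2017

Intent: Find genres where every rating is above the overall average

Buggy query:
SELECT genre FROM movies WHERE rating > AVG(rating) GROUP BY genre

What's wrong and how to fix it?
Bug: AVG() is an aggregate; it can't sit directly in WHERE

Fix: Use a subquery for AVG and a HAVING MIN(...) filter so the condition holds for every row in the group

Corrected query:
SELECT genre FROM movies GROUP BY genre HAVING MIN(rating) > (SELECT AVG(rating) FROM movies)

Result:
genre 
------
Action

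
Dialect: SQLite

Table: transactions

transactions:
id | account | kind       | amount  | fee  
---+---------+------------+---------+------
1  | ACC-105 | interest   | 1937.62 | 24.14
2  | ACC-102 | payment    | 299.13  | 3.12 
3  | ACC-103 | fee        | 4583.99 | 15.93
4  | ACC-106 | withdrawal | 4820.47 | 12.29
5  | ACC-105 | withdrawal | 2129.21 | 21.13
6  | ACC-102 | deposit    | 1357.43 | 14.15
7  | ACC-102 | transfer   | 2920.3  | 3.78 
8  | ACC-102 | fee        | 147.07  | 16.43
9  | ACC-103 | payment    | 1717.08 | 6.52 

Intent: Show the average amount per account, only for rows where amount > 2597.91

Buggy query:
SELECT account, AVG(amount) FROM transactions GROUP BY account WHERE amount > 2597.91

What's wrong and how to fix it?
Bug: Row-level WHERE must come before GROUP BY in the clause order

Fix: Place WHERE between FROM and GROUP BY

Corrected query:
SELECT account, AVG(amount) FROM transactions WHERE amount > 2597.91 GROUP BY account

Result:
account | AVG(amount)
--------+------------
ACC-102 | 2920.3     
ACC-103 | 4583.99    
ACC-106 | 4820.47    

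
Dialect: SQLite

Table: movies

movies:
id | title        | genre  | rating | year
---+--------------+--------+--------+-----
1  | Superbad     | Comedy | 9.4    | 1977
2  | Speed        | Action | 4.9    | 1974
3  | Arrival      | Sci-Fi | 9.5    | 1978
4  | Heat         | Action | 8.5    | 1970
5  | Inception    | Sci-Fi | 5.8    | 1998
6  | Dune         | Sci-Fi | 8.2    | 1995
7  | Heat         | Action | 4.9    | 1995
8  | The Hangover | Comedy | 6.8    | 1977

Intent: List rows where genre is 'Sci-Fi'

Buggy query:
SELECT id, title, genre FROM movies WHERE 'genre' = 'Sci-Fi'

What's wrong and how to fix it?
Bug: Single quotes denote string literals in SQL; the column name is being compared as a constant string

Fix: Reference the column as genre without single quotes

Corrected query:
SELECT id, title, genre FROM movies WHERE genre = 'Sci-Fi'

Result:
id | title     | genre 
---+-----------+-------
3  | Arrival   | Sci-Fi
5  | Inception | Sci-Fi
6  | Dune      | Sci-Fi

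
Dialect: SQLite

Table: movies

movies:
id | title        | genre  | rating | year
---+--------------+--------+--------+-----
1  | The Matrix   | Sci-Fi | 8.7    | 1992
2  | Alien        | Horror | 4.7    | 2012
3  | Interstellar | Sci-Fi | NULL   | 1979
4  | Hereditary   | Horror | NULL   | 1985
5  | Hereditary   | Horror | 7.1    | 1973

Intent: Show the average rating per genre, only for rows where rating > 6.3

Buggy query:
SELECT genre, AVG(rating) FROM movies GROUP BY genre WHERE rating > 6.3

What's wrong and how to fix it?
Bug: WHERE cannot follow GROUP BY

Fix: Move the WHERE clause before GROUP BY

Corrected query:
SELECT genre, AVG(rating) FROM movies WHERE rating > 6.3 GROUP BY genre

Result:
genre  | AVG(rating)
-------+------------
Horror | 7.1        
Sci-Fi | 8.7        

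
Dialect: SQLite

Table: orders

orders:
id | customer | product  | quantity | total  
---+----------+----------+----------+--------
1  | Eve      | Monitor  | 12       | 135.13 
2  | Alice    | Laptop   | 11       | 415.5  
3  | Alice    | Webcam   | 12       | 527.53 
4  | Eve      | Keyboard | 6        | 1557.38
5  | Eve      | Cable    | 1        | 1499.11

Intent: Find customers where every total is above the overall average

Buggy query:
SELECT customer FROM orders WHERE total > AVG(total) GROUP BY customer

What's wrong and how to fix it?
Bug: AVG() is an aggregate; it can't sit directly in WHERE

Fix: Use a subquery for AVG and a HAVING MIN(...) filter so the condition holds for every row in the group

Corrected query:
SELECT customer FROM orders GROUP BY customer HAVING MIN(total) > (SELECT AVG(total) FROM orders)

Result:
(no rows)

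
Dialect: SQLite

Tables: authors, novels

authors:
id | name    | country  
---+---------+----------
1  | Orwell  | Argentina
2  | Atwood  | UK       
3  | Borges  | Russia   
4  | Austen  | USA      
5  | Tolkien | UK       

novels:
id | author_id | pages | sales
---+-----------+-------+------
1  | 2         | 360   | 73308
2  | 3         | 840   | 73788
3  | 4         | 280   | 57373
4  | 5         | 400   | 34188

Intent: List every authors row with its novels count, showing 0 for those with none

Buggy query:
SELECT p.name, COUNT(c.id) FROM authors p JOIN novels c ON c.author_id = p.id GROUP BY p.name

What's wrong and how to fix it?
Bug: INNER JOIN drops authors rows that have no matching novels rows

Fix: Use LEFT JOIN so parents without children still appear (COUNT(c.id) gives 0)

Corrected query:
SELECT p.name, COUNT(c.id) FROM authors p LEFT JOIN novels c ON c.author_id = p.id GROUP BY p.name

Result:
name    | COUNT(c.id)
--------+------------
Atwood  | 1          
Austen  | 1          
Borges  | 1          
Orwell  | 0          
Tolkien | 1          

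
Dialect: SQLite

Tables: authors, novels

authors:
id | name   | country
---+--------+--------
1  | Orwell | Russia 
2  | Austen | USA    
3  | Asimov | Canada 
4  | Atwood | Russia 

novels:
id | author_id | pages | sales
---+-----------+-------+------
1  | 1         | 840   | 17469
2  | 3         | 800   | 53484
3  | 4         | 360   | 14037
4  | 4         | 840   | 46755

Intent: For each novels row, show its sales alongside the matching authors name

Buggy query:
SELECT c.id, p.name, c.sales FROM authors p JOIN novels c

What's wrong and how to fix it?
Bug: Missing join condition: each novels row is matched to all authors rows instead of just its own

Fix: Specify the join condition linking the foreign key to the parent id

Corrected query:
SELECT c.id, p.name, c.sales FROM authors p JOIN novels c ON c.author_id = p.id

Result:
id | name   | sales
---+--------+------
1  | Orwell | 17469
2  | Asimov | 53484
3  | Atwood | 14037
4  | Atwood | 46755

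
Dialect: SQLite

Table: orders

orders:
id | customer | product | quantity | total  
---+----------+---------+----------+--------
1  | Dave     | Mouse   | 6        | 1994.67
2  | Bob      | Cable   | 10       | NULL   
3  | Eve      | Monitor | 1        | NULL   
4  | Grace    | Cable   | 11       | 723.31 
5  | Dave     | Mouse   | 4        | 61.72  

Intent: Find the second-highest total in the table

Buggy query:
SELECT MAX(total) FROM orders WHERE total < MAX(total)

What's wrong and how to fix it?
Bug: The inner MAX is an aggregate inside WHERE, which is not allowed

Fix: Compute the overall MAX in a subquery, then take MAX of rows below it

Corrected query:
SELECT MAX(total) FROM orders WHERE total < (SELECT MAX(total) FROM orders)

Result:
MAX(total)
----------
723.31    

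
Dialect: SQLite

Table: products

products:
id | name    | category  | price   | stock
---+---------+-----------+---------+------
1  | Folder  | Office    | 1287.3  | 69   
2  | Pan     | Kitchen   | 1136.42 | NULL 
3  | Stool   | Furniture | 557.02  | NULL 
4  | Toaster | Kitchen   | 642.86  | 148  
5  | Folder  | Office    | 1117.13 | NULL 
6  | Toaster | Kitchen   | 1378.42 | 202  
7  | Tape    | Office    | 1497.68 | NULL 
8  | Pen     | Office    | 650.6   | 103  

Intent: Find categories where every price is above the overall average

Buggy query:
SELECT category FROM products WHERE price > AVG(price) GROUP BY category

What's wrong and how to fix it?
Bug: AVG() is an aggregate; it can't sit directly in WHERE

Fix: Compute the overall average in a scalar subquery and compare each group's MIN against it in HAVING

Corrected query:
SELECT category FROM products GROUP BY category HAVING MIN(price) > (SELECT AVG(price) FROM products)

Result:
(no rows)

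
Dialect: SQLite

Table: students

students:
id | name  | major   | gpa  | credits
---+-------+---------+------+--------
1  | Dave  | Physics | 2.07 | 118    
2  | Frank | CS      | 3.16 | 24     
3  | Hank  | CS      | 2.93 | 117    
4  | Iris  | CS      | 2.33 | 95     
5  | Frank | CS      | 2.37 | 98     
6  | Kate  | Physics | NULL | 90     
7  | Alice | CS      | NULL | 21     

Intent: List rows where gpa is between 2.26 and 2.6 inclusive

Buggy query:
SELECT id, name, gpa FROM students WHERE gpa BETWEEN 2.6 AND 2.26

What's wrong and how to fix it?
Bug: The bounds are reversed; BETWEEN a AND b requires a <= b to match anything

Fix: Write BETWEEN 2.26 AND 2.6

Corrected query:
SELECT id, name, gpa FROM students WHERE gpa BETWEEN 2.26 AND 2.6

Result:
id | name  | gpa 
---+-------+-----
4  | Iris  | 2.33
5  | Frank | 2.37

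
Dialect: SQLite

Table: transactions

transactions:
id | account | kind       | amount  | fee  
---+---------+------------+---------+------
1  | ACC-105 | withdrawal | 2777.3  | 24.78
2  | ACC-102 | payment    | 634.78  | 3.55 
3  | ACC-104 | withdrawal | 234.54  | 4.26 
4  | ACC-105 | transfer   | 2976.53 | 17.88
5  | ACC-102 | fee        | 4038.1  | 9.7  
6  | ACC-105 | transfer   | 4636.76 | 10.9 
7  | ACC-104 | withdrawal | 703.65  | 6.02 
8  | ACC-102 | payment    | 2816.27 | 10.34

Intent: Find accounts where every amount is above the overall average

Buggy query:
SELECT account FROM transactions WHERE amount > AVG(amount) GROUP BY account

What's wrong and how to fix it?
Bug: WHERE evaluates per row before aggregation, so AVG() is unavailable

Fix: Use a subquery for AVG and a HAVING MIN(...) filter so the condition holds for every row in the group

Corrected query:
SELECT account FROM transactions GROUP BY account HAVING MIN(amount) > (SELECT AVG(amount) FROM transactions)

Result:
account
-------
ACC-105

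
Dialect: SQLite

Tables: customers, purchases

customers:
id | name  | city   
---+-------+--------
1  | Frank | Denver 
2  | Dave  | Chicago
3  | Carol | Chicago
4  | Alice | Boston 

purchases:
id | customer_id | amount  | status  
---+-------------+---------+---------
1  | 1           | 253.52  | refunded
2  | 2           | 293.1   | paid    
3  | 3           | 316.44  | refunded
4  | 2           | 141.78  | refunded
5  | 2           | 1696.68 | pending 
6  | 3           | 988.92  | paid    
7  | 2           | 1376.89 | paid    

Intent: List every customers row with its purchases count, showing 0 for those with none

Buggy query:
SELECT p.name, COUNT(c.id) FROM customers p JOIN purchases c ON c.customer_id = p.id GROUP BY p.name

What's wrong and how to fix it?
Bug: INNER JOIN drops customers rows that have no matching purchases rows

Fix: Use LEFT JOIN so parents without children still appear (COUNT(c.id) gives 0)

Corrected query:
SELECT p.name, COUNT(c.id) FROM customers p LEFT JOIN purchases c ON c.customer_id = p.id GROUP BY p.name

Result:
name  | COUNT(c.id)
------+------------
Alice | 0          
Carol | 2          
Dave  | 4          
Frank | 1          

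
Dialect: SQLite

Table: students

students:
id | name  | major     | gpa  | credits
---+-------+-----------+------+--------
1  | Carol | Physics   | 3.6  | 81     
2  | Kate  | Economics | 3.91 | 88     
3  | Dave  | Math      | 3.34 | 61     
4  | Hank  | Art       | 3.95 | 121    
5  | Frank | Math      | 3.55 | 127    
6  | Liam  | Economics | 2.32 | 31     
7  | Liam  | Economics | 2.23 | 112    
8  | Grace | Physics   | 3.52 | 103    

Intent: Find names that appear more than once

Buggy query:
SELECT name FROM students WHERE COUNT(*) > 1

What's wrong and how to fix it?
Bug: WHERE can't reference COUNT(*); aggregates are computed after WHERE

Fix: GROUP BY name, then filter groups with HAVING COUNT(*) > 1

Corrected query:
SELECT name FROM students GROUP BY name HAVING COUNT(*) > 1

Result:
name
----
Liam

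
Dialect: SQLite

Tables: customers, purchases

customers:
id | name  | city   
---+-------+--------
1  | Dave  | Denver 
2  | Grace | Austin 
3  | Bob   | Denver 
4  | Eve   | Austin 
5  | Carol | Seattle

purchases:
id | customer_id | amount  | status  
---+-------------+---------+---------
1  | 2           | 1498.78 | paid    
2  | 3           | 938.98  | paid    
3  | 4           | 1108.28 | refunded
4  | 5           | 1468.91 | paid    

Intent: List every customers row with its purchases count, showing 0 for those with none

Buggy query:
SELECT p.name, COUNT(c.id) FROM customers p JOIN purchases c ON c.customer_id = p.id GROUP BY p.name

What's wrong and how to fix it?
Bug: INNER JOIN drops customers rows that have no matching purchases rows

Fix: Use LEFT JOIN so parents without children still appear (COUNT(c.id) gives 0)

Corrected query:
SELECT p.name, COUNT(c.id) FROM customers p LEFT JOIN purchases c ON c.customer_id = p.id GROUP BY p.name

Result:
name  | COUNT(c.id)
------+------------
Bob   | 1          
Carol | 1          
Dave  | 0          
Eve   | 1          
Grace | 1          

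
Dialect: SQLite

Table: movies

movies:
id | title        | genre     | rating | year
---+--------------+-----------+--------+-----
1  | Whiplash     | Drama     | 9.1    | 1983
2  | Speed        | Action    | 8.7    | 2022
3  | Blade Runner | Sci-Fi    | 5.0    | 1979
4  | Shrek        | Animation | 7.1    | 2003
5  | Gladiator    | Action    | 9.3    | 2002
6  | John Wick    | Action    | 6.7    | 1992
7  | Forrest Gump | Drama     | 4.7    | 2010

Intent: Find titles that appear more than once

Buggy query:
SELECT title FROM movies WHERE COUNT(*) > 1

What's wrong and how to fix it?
Bug: COUNT(*) is an aggregate and cannot be used in WHERE

Fix: Group first, then use HAVING for the count condition

Corrected query:
SELECT title FROM movies GROUP BY title HAVING COUNT(*) > 1

Result:
(no rows)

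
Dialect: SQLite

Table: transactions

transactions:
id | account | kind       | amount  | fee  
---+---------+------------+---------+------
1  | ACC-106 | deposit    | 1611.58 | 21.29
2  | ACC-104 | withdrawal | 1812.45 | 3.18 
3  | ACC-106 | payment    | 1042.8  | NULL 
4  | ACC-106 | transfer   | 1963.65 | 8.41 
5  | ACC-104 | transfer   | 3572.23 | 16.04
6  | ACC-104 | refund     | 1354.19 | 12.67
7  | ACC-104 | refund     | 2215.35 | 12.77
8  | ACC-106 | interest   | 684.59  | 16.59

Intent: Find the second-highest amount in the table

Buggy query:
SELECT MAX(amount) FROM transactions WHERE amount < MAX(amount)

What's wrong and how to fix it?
Bug: MAX(amount) on the right of the comparison is an aggregate-in-WHERE error

Fix: Put the inner MAX in a scalar subquery

Corrected query:
SELECT MAX(amount) FROM transactions WHERE amount < (SELECT MAX(amount) FROM transactions)

Result:
MAX(amount)
-----------
2215.35    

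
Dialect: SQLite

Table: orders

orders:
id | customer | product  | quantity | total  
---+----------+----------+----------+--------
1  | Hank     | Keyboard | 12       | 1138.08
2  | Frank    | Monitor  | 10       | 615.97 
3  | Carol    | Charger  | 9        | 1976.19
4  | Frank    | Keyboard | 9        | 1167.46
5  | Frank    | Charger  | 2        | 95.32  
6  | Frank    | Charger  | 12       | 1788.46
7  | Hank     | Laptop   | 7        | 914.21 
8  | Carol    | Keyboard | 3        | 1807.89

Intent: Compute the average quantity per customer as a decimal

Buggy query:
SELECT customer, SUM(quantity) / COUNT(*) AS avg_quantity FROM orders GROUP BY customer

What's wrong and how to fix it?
Bug: SUM(quantity) and COUNT(*) are both integers; the division truncates the fractional part

Fix: Cast one side to REAL so the division keeps the fractional part

Corrected query:
SELECT customer, SUM(quantity) * 1.0 / COUNT(*) AS avg_quantity FROM orders GROUP BY customer

Result:
customer | avg_quantity
---------+-------------
Carol    | 6           
Frank    | 8.25        
Hank     | 9.5         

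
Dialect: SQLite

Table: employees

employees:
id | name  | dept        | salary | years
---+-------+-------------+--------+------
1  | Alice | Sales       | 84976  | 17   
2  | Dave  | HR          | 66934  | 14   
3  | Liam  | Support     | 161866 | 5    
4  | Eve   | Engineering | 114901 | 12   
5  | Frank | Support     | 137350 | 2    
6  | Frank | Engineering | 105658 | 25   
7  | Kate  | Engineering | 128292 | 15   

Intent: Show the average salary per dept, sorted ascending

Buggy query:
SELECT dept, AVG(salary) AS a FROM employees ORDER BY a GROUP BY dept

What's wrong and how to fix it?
Bug: ORDER BY appears before GROUP BY; SQL clause order requires GROUP BY first

Fix: Reorder: SELECT … FROM … GROUP BY … ORDER BY …

Corrected query:
SELECT dept, AVG(salary) AS a FROM employees GROUP BY dept ORDER BY a

Result:
dept        | a            
------------+--------------
HR          | 66934        
Sales       | 84976        
Engineering | 116283.666667
Support     | 149608       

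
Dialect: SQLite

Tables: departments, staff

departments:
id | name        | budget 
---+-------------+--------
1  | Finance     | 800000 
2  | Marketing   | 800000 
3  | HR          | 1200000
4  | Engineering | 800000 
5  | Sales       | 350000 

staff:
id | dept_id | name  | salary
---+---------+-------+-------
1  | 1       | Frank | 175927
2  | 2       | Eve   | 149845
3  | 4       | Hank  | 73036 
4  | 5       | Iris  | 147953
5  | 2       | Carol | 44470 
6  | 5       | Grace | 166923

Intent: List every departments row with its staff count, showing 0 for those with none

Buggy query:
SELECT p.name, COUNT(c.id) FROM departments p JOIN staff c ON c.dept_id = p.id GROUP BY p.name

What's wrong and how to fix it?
Bug: An inner join excludes parents with zero children

Fix: Switch to LEFT JOIN to retain unmatched parent rows

Corrected query:
SELECT p.name, COUNT(c.id) FROM departments p LEFT JOIN staff c ON c.dept_id = p.id GROUP BY p.name

Result:
name        | COUNT(c.id)
------------+------------
Engineering | 1          
Finance     | 1          
HR          | 0          
Marketing   | 2          
Sales       | 2          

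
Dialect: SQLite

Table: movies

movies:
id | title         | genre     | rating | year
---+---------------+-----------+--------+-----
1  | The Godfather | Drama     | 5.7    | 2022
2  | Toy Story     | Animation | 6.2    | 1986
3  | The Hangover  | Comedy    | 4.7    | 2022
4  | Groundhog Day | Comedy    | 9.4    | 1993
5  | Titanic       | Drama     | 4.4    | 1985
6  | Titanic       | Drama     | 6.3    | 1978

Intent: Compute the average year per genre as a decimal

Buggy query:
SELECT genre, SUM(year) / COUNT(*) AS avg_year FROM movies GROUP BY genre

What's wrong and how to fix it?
Bug: Both operands are integers, so '/' performs integer division and truncates

Fix: Cast one side to REAL so the division keeps the fractional part

Corrected query:
SELECT genre, SUM(year) * 1.0 / COUNT(*) AS avg_year FROM movies GROUP BY genre

Result:
genre     | avg_year
----------+---------
Animation | 1986    
Comedy    | 2007.5  
Drama     | 1995    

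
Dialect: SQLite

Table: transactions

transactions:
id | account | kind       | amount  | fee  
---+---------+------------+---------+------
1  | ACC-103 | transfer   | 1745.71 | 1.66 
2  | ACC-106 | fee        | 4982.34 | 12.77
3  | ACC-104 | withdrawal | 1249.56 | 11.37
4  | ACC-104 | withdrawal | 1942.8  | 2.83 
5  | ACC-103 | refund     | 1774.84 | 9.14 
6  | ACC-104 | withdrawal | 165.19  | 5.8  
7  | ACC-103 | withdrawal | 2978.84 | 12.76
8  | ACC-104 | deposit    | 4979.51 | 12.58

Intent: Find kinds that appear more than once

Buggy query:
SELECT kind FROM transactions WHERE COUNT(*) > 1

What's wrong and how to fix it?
Bug: WHERE can't reference COUNT(*); aggregates are computed after WHERE

Fix: Group first, then use HAVING for the count condition

Corrected query:
SELECT kind FROM transactions GROUP BY kind HAVING COUNT(*) > 1

Result:
kind      
----------
withdrawal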